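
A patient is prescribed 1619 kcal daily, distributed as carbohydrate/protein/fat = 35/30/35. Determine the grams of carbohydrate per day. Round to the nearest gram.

142 g/day

Carbohydrate energy = 35% × 1619 = 566.65 kcal.
At 4 kcal/g: 566.65 ÷ 4 = 141.6625 g.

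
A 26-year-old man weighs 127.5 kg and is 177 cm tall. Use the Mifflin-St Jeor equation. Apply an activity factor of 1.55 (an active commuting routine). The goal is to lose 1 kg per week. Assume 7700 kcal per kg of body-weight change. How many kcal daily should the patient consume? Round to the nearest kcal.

2397 kcal daily

Mifflin-St Jeor (male): BMR = 10(127.5) + 6.25(177) − 5(26) + 5 = 1275 + 1106.25 − 130 + 5 = 2256.25 kcal/day.
TEE = 2256.25 × 1.55 = 3497.1875 kcal/day.
Required daily deficit = 1 × 7700 ÷ 7 = 1100 kcal/day.
Target intake = 3497.1875 − 1100 = 2397.1875 kcal/day.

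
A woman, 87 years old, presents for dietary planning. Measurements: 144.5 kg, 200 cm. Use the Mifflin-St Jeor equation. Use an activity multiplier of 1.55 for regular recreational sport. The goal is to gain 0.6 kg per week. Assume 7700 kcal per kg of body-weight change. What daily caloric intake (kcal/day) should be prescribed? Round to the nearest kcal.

3913 kcal/day

Mifflin-St Jeor (female): BMR = 10(144.5) + 6.25(200) − 5(87) − 161 = 1445 + 1250 − 435 − 161 = 2099 kcal/day.
TEE = 2099 × 1.55 = 3253.45 kcal/day.
Required daily surplus = 0.6 × 7700 ÷ 7 = 660 kcal/day.
Target intake = 3253.45 + 660 = 3913.45 kcal/day.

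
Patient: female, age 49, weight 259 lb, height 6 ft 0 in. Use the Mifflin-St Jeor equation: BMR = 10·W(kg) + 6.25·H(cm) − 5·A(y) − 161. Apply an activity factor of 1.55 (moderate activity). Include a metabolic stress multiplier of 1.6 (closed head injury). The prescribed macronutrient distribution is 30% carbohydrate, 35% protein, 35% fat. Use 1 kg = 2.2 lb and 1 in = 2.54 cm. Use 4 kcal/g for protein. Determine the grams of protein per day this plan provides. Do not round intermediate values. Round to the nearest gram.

Convert to metric: weight = 259 ÷ 2.2 = 117.7273 kg; height = (6×12 + 0) × 2.54 = 72 × 2.54 = 182.88 cm.
Mifflin-St Jeor (female): BMR = 10(117.7273) + 6.25(182.88) − 5(49) − 161 = 1177.2727 + 1143 − 245 − 161 = 1914.2727 kcal/day.
TEE = 1914.2727 × 1.55 = 2967.1227 kcal/day.
With stress factor 1.6: 2967.1227 × 1.6 = 4747.3964 kcal/day.
Protein energy = 35% × 4747.3964 = 1661.5887 kcal.
Protein = 1661.5887 ÷ 4 kcal/g = 415.3972 g.

415 g/day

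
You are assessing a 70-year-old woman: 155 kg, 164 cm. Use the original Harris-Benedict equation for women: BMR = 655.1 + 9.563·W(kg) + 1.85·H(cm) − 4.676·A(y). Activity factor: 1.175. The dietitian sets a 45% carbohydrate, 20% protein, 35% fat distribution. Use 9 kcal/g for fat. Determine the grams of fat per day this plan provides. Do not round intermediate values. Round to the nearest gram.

97 g/day

Harris-Benedict: BMR = 655.1 + 9.563(155) + 1.85(164) − 4.676(70) = 2113.445 kcal/day.
TEE = 2113.445 × 1.175 = 2483.2979 kcal/day.
Fat energy = 35% × 2483.2979 = 869.1543 kcal.
Fat = 869.1543 ÷ 9 kcal/g = 96.5727 g.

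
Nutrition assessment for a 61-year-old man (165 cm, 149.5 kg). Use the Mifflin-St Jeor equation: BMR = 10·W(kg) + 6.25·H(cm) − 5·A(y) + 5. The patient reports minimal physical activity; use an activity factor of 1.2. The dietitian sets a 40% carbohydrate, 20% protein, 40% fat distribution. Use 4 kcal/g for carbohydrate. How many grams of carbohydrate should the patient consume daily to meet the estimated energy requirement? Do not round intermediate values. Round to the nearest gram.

Mifflin-St Jeor (male): BMR = 10(149.5) + 6.25(165) − 5(61) + 5 = 1495 + 1031.25 − 305 + 5 = 2226.25 kcal/day.
TEE = 2226.25 × 1.2 = 2671.5 kcal/day.
Carbohydrate energy = 40% × 2671.5 = 1068.6 kcal.
Carbohydrate = 1068.6 ÷ 4 kcal/g = 267.15 g.

267 g/day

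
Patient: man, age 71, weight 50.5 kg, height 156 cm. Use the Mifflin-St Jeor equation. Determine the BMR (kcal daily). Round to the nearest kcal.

1130 kcal daily

Mifflin-St Jeor (male): BMR = 10(50.5) + 6.25(156) − 5(71) + 5 = 505 + 975 − 355 + 5 = 1130 kcal/day.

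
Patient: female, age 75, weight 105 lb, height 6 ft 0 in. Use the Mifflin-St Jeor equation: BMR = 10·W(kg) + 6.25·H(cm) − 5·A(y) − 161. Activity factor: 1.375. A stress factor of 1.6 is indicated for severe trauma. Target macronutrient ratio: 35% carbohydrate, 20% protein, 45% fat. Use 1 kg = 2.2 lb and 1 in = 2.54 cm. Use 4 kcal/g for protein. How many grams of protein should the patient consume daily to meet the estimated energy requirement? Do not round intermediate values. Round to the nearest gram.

119 g/day

Convert to metric: weight = 105 ÷ 2.2 = 47.7273 kg; height = (6×12 + 0) × 2.54 = 72 × 2.54 = 182.88 cm.
Mifflin-St Jeor (female): BMR = 10(47.7273) + 6.25(182.88) − 5(75) − 161 = 477.2727 + 1143 − 375 − 161 = 1084.2727 kcal/day.
TEE = 1084.2727 × 1.375 = 1490.875 kcal/day.
With stress factor 1.6: 1490.875 × 1.6 = 2385.4 kcal/day.
Protein energy = 20% × 2385.4 = 477.08 kcal.
Protein = 477.08 ÷ 4 kcal/g = 119.27 g.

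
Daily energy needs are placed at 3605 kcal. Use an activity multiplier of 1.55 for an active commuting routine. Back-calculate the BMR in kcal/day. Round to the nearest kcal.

BMR = TEE ÷ activity factor = 3605 ÷ 1.55 = 2325.8065 kcal/day.

2326 kcal/day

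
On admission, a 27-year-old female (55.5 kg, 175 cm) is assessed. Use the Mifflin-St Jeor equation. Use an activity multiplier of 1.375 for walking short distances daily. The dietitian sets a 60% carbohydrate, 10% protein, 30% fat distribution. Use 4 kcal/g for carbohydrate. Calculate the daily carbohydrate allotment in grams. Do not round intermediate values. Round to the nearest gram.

279 g/day

Mifflin-St Jeor (female): BMR = 10(55.5) + 6.25(175) − 5(27) − 161 = 555 + 1093.75 − 135 − 161 = 1352.75 kcal/day.
TEE = 1352.75 × 1.375 = 1860.0313 kcal/day.
Carbohydrate energy = 60% × 1860.0313 = 1116.0188 kcal.
Carbohydrate = 1116.0188 ÷ 4 kcal/g = 279.0047 g.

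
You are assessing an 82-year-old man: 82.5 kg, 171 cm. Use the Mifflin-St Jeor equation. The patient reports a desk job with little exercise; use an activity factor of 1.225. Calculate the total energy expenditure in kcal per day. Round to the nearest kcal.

1824 kcal per day

Mifflin-St Jeor (male): BMR = 10(82.5) + 6.25(171) − 5(82) + 5 = 825 + 1068.75 − 410 + 5 = 1488.75 kcal/day.
TEE = BMR × activity factor = 1488.75 × 1.225 = 1823.7188 kcal/day.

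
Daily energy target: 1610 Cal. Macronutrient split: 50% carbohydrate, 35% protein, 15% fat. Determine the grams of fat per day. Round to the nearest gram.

Fat energy = 15% × 1610 = 241.5 kcal.
At 9 kcal/g: 241.5 ÷ 9 = 26.8333 g.

27 g/day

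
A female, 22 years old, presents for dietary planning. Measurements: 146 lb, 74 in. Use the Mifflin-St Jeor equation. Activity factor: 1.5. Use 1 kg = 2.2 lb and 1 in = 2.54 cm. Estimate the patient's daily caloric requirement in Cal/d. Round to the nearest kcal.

Convert to metric: weight = 146 ÷ 2.2 = 66.3636 kg; height = 74 × 2.54 = 187.96 cm.
Mifflin-St Jeor (female): BMR = 10(66.3636) + 6.25(187.96) − 5(22) − 161 = 663.6364 + 1174.75 − 110 − 161 = 1567.3864 kcal/day.
TEE = BMR × activity factor = 1567.3864 × 1.5 = 2351.0795 kcal/day.

2351 Cal/d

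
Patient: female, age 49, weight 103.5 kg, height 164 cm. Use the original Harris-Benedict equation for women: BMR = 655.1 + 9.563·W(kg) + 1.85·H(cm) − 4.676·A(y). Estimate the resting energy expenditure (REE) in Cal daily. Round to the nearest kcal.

1719 Cal daily

Harris-Benedict: BMR = 655.1 + 9.563(103.5) + 1.85(164) − 4.676(49) = 1719.1465 kcal/day.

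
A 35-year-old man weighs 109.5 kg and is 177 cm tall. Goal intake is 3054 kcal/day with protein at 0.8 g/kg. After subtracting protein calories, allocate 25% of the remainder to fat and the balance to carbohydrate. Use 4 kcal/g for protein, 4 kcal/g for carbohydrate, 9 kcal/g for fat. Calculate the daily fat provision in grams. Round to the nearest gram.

Protein = 0.8 × 109.5 = 87.6 g → 87.6 × 4 = 350.4 kcal.
Non-protein calories = 3054 − 350.4 = 2703.6 kcal.
Fat: 25% × 2703.6 = 675.9 kcal; carbohydrate: 2027.7 kcal.
Fat: 675.9 kcal ÷ 9 kcal/g = 75.1 g.

75 g/day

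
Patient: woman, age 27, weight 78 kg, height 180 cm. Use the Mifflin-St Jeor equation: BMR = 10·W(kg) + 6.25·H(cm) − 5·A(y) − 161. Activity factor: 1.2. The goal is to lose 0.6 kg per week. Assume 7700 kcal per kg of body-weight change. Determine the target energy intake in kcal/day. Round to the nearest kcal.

1271 kcal/day

Mifflin-St Jeor (female): BMR = 10(78) + 6.25(180) − 5(27) − 161 = 780 + 1125 − 135 − 161 = 1609 kcal/day.
TEE = 1609 × 1.2 = 1930.8 kcal/day.
Required daily deficit = 0.6 × 7700 ÷ 7 = 660 kcal/day.
Target intake = 1930.8 − 660 = 1270.8 kcal/day.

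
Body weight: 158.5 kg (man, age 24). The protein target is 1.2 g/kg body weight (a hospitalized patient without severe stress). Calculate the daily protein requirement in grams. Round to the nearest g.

190 g/day

Protein = 1.2 g/kg × 158.5 kg = 190.2 g/day.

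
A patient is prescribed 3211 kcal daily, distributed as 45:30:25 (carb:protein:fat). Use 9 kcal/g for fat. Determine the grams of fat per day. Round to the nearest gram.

89 g/day

Fat energy = 25% × 3211 = 802.75 kcal.
At 9 kcal/g: 802.75 ÷ 9 = 89.1944 g.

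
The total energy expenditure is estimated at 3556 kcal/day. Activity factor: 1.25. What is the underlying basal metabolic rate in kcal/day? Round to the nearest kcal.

BMR = TEE ÷ activity factor = 3556 ÷ 1.25 = 2844.8 kcal/day.

2845 kcal/day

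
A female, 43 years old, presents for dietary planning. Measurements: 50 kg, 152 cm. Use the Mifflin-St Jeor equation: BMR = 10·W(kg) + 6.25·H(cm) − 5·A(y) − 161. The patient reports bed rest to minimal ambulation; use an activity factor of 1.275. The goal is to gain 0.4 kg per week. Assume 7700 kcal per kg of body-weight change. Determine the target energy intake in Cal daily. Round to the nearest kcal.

1809 Cal daily

Mifflin-St Jeor (female): BMR = 10(50) + 6.25(152) − 5(43) − 161 = 500 + 950 − 215 − 161 = 1074 kcal/day.
TEE = 1074 × 1.275 = 1369.35 kcal/day.
Required daily surplus = 0.4 × 7700 ÷ 7 = 440 kcal/day.
Target intake = 1369.35 + 440 = 1809.35 kcal/day.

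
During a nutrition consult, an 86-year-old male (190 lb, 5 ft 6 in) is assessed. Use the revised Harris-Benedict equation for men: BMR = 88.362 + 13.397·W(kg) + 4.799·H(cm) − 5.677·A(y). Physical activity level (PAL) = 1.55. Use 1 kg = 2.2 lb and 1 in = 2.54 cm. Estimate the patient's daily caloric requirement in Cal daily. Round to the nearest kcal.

2421 Cal daily

Convert to metric: weight = 190 ÷ 2.2 = 86.3636 kg; height = (5×12 + 6) × 2.54 = 66 × 2.54 = 167.64 cm.
Harris-Benedict: BMR = 88.362 + 13.397(86.3636) + 4.799(167.64) − 5.677(86) = 1561.658 kcal/day.
TEE = BMR × activity factor = 1561.658 × 1.55 = 2420.5699 kcal/day.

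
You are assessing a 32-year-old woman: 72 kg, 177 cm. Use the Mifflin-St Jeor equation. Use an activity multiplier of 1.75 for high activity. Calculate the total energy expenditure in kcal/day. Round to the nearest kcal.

Mifflin-St Jeor (female): BMR = 10(72) + 6.25(177) − 5(32) − 161 = 720 + 1106.25 − 160 − 161 = 1505.25 kcal/day.
TEE = BMR × activity factor = 1505.25 × 1.75 = 2634.1875 kcal/day.

2634 kcal/day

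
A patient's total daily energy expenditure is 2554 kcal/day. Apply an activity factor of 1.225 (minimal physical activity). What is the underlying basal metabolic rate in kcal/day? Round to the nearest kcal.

BMR = TEE ÷ activity factor = 2554 ÷ 1.225 = 2084.898 kcal/day.

2085 kcal/day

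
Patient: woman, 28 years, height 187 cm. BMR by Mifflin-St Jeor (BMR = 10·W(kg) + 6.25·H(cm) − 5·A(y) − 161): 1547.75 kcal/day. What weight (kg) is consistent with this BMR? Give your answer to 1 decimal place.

68.0 kg

1547.75 = 10·W + 6.25(187) − 5(28) − 161
10·W = 1547.75 − 867.75 = 680, so W = 68 kg.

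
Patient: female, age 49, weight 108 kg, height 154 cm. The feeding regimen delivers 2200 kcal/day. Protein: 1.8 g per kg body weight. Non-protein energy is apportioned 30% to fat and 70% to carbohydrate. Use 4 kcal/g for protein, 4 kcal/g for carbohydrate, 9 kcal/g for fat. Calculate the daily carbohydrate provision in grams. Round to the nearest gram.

249 g/day

Protein = 1.8 × 108 = 194.4 g → 194.4 × 4 = 777.6 kcal.
Non-protein calories = 2200 − 777.6 = 1422.4 kcal.
Fat: 30% × 1422.4 = 426.72 kcal; carbohydrate: 995.68 kcal.
Carbohydrate: 995.68 kcal ÷ 4 kcal/g = 248.92 g.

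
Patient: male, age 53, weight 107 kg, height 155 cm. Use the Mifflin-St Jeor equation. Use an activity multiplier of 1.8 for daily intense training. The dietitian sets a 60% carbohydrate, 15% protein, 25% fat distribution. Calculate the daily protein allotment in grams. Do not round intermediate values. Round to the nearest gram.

Mifflin-St Jeor (male): BMR = 10(107) + 6.25(155) − 5(53) + 5 = 1070 + 968.75 − 265 + 5 = 1778.75 kcal/day.
TEE = 1778.75 × 1.8 = 3201.75 kcal/day.
Protein energy = 15% × 3201.75 = 480.2625 kcal.
Protein = 480.2625 ÷ 4 kcal/g = 120.0656 g.

120 g/day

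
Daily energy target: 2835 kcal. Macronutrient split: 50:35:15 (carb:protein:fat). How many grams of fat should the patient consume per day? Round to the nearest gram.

47 g/day

Fat energy = 15% × 2835 = 425.25 kcal.
At 9 kcal/g: 425.25 ÷ 9 = 47.25 g.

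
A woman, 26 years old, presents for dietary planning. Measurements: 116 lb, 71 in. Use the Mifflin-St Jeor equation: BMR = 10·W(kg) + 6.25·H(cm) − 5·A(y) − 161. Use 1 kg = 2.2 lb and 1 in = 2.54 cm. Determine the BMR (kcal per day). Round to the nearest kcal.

Convert to metric: weight = 116 ÷ 2.2 = 52.7273 kg; height = 71 × 2.54 = 180.34 cm.
Mifflin-St Jeor (female): BMR = 10(52.7273) + 6.25(180.34) − 5(26) − 161 = 527.2727 + 1127.125 − 130 − 161 = 1363.3977 kcal/day.

1363 kcal per day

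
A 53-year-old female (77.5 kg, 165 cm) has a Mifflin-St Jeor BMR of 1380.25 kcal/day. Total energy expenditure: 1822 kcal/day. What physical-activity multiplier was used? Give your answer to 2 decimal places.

Activity factor = TEE ÷ BMR = 1822 ÷ 1380.25 = 1.32.

1.32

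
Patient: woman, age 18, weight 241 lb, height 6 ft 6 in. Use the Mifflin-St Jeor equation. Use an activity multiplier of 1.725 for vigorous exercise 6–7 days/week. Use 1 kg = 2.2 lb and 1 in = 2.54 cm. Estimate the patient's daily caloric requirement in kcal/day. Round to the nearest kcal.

Convert to metric: weight = 241 ÷ 2.2 = 109.5455 kg; height = (6×12 + 6) × 2.54 = 78 × 2.54 = 198.12 cm.
Mifflin-St Jeor (female): BMR = 10(109.5455) + 6.25(198.12) − 5(18) − 161 = 1095.4545 + 1238.25 − 90 − 161 = 2082.7045 kcal/day.
TEE = BMR × activity factor = 2082.7045 × 1.725 = 3592.6653 kcal/day.

3593 kcal/day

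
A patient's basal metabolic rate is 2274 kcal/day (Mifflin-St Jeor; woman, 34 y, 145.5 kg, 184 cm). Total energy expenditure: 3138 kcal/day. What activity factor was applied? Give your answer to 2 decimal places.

1.38

Activity factor = TEE ÷ BMR = 3138 ÷ 2274 = 1.38.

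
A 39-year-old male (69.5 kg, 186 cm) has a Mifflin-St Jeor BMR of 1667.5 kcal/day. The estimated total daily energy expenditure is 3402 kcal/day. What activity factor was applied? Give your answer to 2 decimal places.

2.04

Activity factor = TEE ÷ BMR = 3402 ÷ 1667.5 = 2.04.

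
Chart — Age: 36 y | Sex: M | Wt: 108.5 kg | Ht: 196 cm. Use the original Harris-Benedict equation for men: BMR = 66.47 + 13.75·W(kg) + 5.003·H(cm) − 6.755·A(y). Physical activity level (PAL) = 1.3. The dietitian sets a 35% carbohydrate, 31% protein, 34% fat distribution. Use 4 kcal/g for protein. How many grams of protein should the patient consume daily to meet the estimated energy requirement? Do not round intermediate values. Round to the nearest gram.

231 g/day

Harris-Benedict: BMR = 66.47 + 13.75(108.5) + 5.003(196) − 6.755(36) = 2295.753 kcal/day.
TEE = 2295.753 × 1.3 = 2984.4789 kcal/day.
Protein energy = 31% × 2984.4789 = 925.1885 kcal.
Protein = 925.1885 ÷ 4 kcal/g = 231.2971 g.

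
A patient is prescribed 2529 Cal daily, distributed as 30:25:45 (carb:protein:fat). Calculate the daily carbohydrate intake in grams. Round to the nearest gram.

190 g/day

Carbohydrate energy = 30% × 2529 = 758.7 kcal.
At 4 kcal/g: 758.7 ÷ 4 = 189.675 g.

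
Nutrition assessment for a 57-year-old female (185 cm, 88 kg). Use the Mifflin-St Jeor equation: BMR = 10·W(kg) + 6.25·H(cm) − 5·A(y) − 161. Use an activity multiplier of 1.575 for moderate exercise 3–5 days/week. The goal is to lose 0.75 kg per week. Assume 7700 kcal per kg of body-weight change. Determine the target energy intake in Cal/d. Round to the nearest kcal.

1680 Cal/d

Mifflin-St Jeor (female): BMR = 10(88) + 6.25(185) − 5(57) − 161 = 880 + 1156.25 − 285 − 161 = 1590.25 kcal/day.
TEE = 1590.25 × 1.575 = 2504.6438 kcal/day.
Required daily deficit = 0.75 × 7700 ÷ 7 = 825 kcal/day.
Target intake = 2504.6438 − 825 = 1679.6438 kcal/day.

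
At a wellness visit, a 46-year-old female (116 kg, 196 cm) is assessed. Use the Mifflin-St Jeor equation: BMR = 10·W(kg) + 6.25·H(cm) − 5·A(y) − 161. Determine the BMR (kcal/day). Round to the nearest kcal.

Mifflin-St Jeor (female): BMR = 10(116) + 6.25(196) − 5(46) − 161 = 1160 + 1225 − 230 − 161 = 1994 kcal/day.

1994 kcal/day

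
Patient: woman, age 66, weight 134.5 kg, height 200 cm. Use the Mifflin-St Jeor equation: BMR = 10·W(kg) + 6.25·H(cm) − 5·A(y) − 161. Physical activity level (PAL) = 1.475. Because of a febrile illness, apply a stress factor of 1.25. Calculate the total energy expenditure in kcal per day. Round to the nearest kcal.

3879 kcal per day

Mifflin-St Jeor (female): BMR = 10(134.5) + 6.25(200) − 5(66) − 161 = 1345 + 1250 − 330 − 161 = 2104 kcal/day.
TEE = BMR × activity factor = 2104 × 1.475 = 3103.4 kcal/day.
Apply stress factor: 3103.4 × 1.25 = 3879.25 kcal/day.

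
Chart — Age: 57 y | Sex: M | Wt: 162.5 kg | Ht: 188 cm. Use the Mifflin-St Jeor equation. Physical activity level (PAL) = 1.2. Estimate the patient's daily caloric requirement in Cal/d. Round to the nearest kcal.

Mifflin-St Jeor (male): BMR = 10(162.5) + 6.25(188) − 5(57) + 5 = 1625 + 1175 − 285 + 5 = 2520 kcal/day.
TEE = BMR × activity factor = 2520 × 1.2 = 3024 kcal/day.

3024 Cal/d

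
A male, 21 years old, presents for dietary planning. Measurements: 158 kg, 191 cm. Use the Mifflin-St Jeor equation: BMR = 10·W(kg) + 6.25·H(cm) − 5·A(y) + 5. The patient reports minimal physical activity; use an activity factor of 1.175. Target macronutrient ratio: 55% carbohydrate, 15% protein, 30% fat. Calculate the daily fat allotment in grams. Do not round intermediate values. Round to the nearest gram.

105 g/day

Mifflin-St Jeor (male): BMR = 10(158) + 6.25(191) − 5(21) + 5 = 1580 + 1193.75 − 105 + 5 = 2673.75 kcal/day.
TEE = 2673.75 × 1.175 = 3141.6563 kcal/day.
Fat energy = 30% × 3141.6563 = 942.4969 kcal.
Fat = 942.4969 ÷ 9 kcal/g = 104.7219 g.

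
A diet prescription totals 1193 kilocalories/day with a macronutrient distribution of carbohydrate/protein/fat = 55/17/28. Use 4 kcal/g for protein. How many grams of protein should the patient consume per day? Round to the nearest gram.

Protein energy = 17% × 1193 = 202.81 kcal.
At 4 kcal/g: 202.81 ÷ 4 = 50.7025 g.

51 g/day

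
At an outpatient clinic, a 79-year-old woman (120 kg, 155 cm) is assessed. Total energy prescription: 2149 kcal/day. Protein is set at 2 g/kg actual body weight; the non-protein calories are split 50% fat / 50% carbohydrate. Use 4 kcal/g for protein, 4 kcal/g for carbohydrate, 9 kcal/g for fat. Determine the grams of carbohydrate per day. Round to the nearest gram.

Protein = 2 × 120 = 240 g → 240 × 4 = 960 kcal.
Non-protein calories = 2149 − 960 = 1189 kcal.
Fat: 50% × 1189 = 594.5 kcal; carbohydrate: 594.5 kcal.
Carbohydrate: 594.5 kcal ÷ 4 kcal/g = 148.625 g.

149 g/day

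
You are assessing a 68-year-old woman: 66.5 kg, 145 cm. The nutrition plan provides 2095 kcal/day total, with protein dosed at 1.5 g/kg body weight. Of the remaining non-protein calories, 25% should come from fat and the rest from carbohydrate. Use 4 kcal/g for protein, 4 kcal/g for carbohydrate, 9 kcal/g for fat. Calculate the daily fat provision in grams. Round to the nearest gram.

Protein = 1.5 × 66.5 = 99.75 g → 99.75 × 4 = 399 kcal.
Non-protein calories = 2095 − 399 = 1696 kcal.
Fat: 25% × 1696 = 424 kcal; carbohydrate: 1272 kcal.
Fat: 424 kcal ÷ 9 kcal/g = 47.1111 g.

47 g/day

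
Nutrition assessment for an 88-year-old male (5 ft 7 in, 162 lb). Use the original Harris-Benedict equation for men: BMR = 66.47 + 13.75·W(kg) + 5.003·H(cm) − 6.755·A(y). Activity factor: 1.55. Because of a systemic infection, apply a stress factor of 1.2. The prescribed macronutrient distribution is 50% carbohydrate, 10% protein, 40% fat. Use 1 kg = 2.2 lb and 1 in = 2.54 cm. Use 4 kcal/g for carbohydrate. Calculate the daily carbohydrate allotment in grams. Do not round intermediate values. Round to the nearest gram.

311 g/day

Convert to metric: weight = 162 ÷ 2.2 = 73.6364 kg; height = (5×12 + 7) × 2.54 = 67 × 2.54 = 170.18 cm.
Harris-Benedict: BMR = 66.47 + 13.75(73.6364) + 5.003(170.18) − 6.755(88) = 1335.9405 kcal/day.
TEE = 1335.9405 × 1.55 = 2070.7078 kcal/day.
With stress factor 1.2: 2070.7078 × 1.2 = 2484.8494 kcal/day.
Carbohydrate energy = 50% × 2484.8494 = 1242.4247 kcal.
Carbohydrate = 1242.4247 ÷ 4 kcal/g = 310.6062 g.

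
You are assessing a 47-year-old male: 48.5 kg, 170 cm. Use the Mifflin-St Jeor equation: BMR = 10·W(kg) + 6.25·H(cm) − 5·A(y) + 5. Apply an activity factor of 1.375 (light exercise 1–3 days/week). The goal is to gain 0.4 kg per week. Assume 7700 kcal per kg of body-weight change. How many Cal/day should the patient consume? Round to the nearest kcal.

2252 Cal/day

Mifflin-St Jeor (male): BMR = 10(48.5) + 6.25(170) − 5(47) + 5 = 485 + 1062.5 − 235 + 5 = 1317.5 kcal/day.
TEE = 1317.5 × 1.375 = 1811.5625 kcal/day.
Required daily surplus = 0.4 × 7700 ÷ 7 = 440 kcal/day.
Target intake = 1811.5625 + 440 = 2251.5625 kcal/day.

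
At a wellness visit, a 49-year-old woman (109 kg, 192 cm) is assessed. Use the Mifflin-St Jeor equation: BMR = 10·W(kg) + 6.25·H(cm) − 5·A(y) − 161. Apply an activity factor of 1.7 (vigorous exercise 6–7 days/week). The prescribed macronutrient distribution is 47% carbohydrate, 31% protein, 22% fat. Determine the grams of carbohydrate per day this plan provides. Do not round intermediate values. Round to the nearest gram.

Mifflin-St Jeor (female): BMR = 10(109) + 6.25(192) − 5(49) − 161 = 1090 + 1200 − 245 − 161 = 1884 kcal/day.
TEE = 1884 × 1.7 = 3202.8 kcal/day.
Carbohydrate energy = 47% × 3202.8 = 1505.316 kcal.
Carbohydrate = 1505.316 ÷ 4 kcal/g = 376.329 g.

376 g/day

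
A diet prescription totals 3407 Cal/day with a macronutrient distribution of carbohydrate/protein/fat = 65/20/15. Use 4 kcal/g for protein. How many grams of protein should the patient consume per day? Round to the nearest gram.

Protein energy = 20% × 3407 = 681.4 kcal.
At 4 kcal/g: 681.4 ÷ 4 = 170.35 g.

170 g/day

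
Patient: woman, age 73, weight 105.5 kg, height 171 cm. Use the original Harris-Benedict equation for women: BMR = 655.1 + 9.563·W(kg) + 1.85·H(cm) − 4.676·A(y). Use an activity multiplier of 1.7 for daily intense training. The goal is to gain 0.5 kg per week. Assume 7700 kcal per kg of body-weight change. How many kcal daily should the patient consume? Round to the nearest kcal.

3336 kcal daily

Harris-Benedict: BMR = 655.1 + 9.563(105.5) + 1.85(171) − 4.676(73) = 1638.9985 kcal/day.
TEE = 1638.9985 × 1.7 = 2786.2975 kcal/day.
Required daily surplus = 0.5 × 7700 ÷ 7 = 550 kcal/day.
Target intake = 2786.2975 + 550 = 3336.2975 kcal/day.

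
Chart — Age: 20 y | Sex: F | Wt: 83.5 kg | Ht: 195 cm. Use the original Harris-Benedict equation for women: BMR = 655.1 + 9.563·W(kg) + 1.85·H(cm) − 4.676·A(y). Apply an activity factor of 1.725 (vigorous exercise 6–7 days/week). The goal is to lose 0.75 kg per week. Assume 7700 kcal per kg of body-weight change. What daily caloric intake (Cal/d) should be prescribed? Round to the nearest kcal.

2143 Cal/d

Harris-Benedict: BMR = 655.1 + 9.563(83.5) + 1.85(195) − 4.676(20) = 1720.8405 kcal/day.
TEE = 1720.8405 × 1.725 = 2968.4499 kcal/day.
Required daily deficit = 0.75 × 7700 ÷ 7 = 825 kcal/day.
Target intake = 2968.4499 − 825 = 2143.4499 kcal/day.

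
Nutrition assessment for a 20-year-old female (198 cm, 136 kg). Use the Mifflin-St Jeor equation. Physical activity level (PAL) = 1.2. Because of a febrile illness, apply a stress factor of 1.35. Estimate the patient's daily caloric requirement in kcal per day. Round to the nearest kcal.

Mifflin-St Jeor (female): BMR = 10(136) + 6.25(198) − 5(20) − 161 = 1360 + 1237.5 − 100 − 161 = 2336.5 kcal/day.
TEE = BMR × activity factor = 2336.5 × 1.2 = 2803.8 kcal/day.
Apply stress factor: 2803.8 × 1.35 = 3785.13 kcal/day.

3785 kcal per day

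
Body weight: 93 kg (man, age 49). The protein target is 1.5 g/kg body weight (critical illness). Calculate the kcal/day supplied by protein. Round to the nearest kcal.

558 kcal/day

Protein = 1.5 g/kg × 93 kg = 139.5 g/day.
Protein energy = 139.5 g × 4 kcal/g = 558 kcal/day.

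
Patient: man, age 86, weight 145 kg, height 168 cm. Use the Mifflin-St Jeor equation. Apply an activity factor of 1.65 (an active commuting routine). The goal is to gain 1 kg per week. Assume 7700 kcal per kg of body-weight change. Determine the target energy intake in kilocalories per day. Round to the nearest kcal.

4524 kilocalories per day

Mifflin-St Jeor (male): BMR = 10(145) + 6.25(168) − 5(86) + 5 = 1450 + 1050 − 430 + 5 = 2075 kcal/day.
TEE = 2075 × 1.65 = 3423.75 kcal/day.
Required daily surplus = 1 × 7700 ÷ 7 = 1100 kcal/day.
Target intake = 3423.75 + 1100 = 4523.75 kcal/day.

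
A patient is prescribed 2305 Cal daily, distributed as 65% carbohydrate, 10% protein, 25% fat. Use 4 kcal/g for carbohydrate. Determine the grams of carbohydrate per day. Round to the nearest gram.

Carbohydrate energy = 65% × 2305 = 1498.25 kcal.
At 4 kcal/g: 1498.25 ÷ 4 = 374.5625 g.

375 g/day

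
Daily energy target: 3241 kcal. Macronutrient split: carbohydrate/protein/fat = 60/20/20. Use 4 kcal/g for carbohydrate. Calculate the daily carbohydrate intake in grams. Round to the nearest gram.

486 g/day

Carbohydrate energy = 60% × 3241 = 1944.6 kcal.
At 4 kcal/g: 1944.6 ÷ 4 = 486.15 g.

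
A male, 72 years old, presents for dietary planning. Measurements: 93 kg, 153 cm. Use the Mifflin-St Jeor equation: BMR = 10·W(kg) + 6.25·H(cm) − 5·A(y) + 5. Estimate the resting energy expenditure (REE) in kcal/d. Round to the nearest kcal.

1531 kcal/d

Mifflin-St Jeor (male): BMR = 10(93) + 6.25(153) − 5(72) + 5 = 930 + 956.25 − 360 + 5 = 1531.25 kcal/day.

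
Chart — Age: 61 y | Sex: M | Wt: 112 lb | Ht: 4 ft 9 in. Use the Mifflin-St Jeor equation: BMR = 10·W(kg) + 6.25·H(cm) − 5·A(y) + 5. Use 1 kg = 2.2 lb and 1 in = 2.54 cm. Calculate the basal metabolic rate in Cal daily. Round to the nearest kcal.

Convert to metric: weight = 112 ÷ 2.2 = 50.9091 kg; height = (4×12 + 9) × 2.54 = 57 × 2.54 = 144.78 cm.
Mifflin-St Jeor (male): BMR = 10(50.9091) + 6.25(144.78) − 5(61) + 5 = 509.0909 + 904.875 − 305 + 5 = 1113.9659 kcal/day.

1114 Cal daily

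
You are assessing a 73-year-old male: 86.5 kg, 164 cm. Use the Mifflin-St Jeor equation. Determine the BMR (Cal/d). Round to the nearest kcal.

1530 Cal/d

Mifflin-St Jeor (male): BMR = 10(86.5) + 6.25(164) − 5(73) + 5 = 865 + 1025 − 365 + 5 = 1530 kcal/day.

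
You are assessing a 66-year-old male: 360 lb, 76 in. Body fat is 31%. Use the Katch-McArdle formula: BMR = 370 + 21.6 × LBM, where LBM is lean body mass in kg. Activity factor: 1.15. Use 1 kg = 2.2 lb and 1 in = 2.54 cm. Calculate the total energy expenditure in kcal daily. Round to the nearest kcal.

3230 kcal daily

Convert to metric: weight = 360 ÷ 2.2 = 163.6364 kg; height = 76 × 2.54 = 193.04 cm.
LBM = 163.6364 × (1 − 0.31) = 112.9091 kg. Katch-McArdle: BMR = 370 + 21.6 × 112.9091 = 2808.8364 kcal/day.
TEE = BMR × activity factor = 2808.8364 × 1.15 = 3230.1618 kcal/day.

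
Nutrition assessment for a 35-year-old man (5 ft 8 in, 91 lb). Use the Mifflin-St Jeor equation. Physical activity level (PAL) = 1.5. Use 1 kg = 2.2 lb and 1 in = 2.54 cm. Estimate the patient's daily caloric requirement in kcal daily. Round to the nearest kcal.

1985 kcal daily

Convert to metric: weight = 91 ÷ 2.2 = 41.3636 kg; height = (5×12 + 8) × 2.54 = 68 × 2.54 = 172.72 cm.
Mifflin-St Jeor (male): BMR = 10(41.3636) + 6.25(172.72) − 5(35) + 5 = 413.6364 + 1079.5 − 175 + 5 = 1323.1364 kcal/day.
TEE = BMR × activity factor = 1323.1364 × 1.5 = 1984.7045 kcal/day.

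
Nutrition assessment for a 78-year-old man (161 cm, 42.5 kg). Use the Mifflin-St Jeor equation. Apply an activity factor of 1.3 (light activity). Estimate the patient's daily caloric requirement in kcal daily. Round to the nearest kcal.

1360 kcal daily

Mifflin-St Jeor (male): BMR = 10(42.5) + 6.25(161) − 5(78) + 5 = 425 + 1006.25 − 390 + 5 = 1046.25 kcal/day.
TEE = BMR × activity factor = 1046.25 × 1.3 = 1360.125 kcal/day.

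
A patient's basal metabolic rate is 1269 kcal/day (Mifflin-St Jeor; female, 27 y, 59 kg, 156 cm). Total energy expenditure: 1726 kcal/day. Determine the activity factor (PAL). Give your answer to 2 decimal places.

1.36

Activity factor = TEE ÷ BMR = 1726 ÷ 1269 = 1.36.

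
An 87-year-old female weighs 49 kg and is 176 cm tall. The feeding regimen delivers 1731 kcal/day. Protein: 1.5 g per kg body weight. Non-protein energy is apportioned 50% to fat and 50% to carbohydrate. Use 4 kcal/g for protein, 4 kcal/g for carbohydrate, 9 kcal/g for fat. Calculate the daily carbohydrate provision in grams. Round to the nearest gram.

180 g/day

Protein = 1.5 × 49 = 73.5 g → 73.5 × 4 = 294 kcal.
Non-protein calories = 1731 − 294 = 1437 kcal.
Fat: 50% × 1437 = 718.5 kcal; carbohydrate: 718.5 kcal.
Carbohydrate: 718.5 kcal ÷ 4 kcal/g = 179.625 g.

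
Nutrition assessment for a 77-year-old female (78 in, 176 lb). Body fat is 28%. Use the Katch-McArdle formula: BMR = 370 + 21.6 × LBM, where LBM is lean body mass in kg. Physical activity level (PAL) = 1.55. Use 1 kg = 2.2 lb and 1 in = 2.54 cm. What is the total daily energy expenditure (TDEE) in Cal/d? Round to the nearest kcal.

2502 Cal/d

Convert to metric: weight = 176 ÷ 2.2 = 80 kg; height = 78 × 2.54 = 198.12 cm.
LBM = 80 × (1 − 0.28) = 57.6 kg. Katch-McArdle: BMR = 370 + 21.6 × 57.6 = 1614.16 kcal/day.
TEE = BMR × activity factor = 1614.16 × 1.55 = 2501.948 kcal/day.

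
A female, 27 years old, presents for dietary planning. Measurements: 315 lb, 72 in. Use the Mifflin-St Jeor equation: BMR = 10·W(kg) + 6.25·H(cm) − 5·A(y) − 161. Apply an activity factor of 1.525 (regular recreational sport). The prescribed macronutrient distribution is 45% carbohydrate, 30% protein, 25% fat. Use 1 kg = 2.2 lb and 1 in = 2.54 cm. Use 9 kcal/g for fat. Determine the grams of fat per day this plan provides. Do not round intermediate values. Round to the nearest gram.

Convert to metric: weight = 315 ÷ 2.2 = 143.1818 kg; height = 72 × 2.54 = 182.88 cm.
Mifflin-St Jeor (female): BMR = 10(143.1818) + 6.25(182.88) − 5(27) − 161 = 1431.8182 + 1143 − 135 − 161 = 2278.8182 kcal/day.
TEE = 2278.8182 × 1.525 = 3475.1977 kcal/day.
Fat energy = 25% × 3475.1977 = 868.7994 kcal.
Fat = 868.7994 ÷ 9 kcal/g = 96.5333 g.

97 g/day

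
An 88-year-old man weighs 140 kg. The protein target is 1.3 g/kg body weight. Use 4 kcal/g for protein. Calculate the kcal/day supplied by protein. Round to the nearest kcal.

728 kcal/day

Protein = 1.3 g/kg × 140 kg = 182 g/day.
Protein energy = 182 g × 4 kcal/g = 728 kcal/day.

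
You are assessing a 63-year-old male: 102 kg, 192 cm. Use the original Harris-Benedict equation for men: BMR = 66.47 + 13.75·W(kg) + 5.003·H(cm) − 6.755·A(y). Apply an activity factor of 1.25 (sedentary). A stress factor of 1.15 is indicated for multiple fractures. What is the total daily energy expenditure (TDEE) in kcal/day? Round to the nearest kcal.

Harris-Benedict: BMR = 66.47 + 13.75(102) + 5.003(192) − 6.755(63) = 2003.981 kcal/day.
TEE = BMR × activity factor = 2003.981 × 1.25 = 2504.9763 kcal/day.
Apply stress factor: 2504.9763 × 1.15 = 2880.7227 kcal/day.

2881 kcal/day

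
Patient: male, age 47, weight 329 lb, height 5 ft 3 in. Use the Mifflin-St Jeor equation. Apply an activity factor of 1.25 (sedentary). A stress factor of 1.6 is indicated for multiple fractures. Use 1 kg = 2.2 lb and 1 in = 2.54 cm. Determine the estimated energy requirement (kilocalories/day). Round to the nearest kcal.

Convert to metric: weight = 329 ÷ 2.2 = 149.5455 kg; height = (5×12 + 3) × 2.54 = 63 × 2.54 = 160.02 cm.
Mifflin-St Jeor (male): BMR = 10(149.5455) + 6.25(160.02) − 5(47) + 5 = 1495.4545 + 1000.125 − 235 + 5 = 2265.5795 kcal/day.
TEE = BMR × activity factor = 2265.5795 × 1.25 = 2831.9744 kcal/day.
Apply stress factor: 2831.9744 × 1.6 = 4531.1591 kcal/day.

4531 kilocalories/day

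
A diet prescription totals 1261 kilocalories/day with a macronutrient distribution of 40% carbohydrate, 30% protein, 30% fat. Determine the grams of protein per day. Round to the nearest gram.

Protein energy = 30% × 1261 = 378.3 kcal.
At 4 kcal/g: 378.3 ÷ 4 = 94.575 g.

95 g/day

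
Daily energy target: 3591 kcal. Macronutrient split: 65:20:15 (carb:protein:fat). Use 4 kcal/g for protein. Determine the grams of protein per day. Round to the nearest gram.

180 g/day

Protein energy = 20% × 3591 = 718.2 kcal.
At 4 kcal/g: 718.2 ÷ 4 = 179.55 g.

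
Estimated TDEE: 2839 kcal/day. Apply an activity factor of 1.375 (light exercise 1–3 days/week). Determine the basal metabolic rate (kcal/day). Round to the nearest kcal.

2065 kcal/day

BMR = TEE ÷ activity factor = 2839 ÷ 1.375 = 2064.7273 kcal/day.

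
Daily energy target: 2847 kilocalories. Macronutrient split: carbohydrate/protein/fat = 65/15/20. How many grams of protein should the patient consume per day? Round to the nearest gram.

Protein energy = 15% × 2847 = 427.05 kcal.
At 4 kcal/g: 427.05 ÷ 4 = 106.7625 g.

107 g/day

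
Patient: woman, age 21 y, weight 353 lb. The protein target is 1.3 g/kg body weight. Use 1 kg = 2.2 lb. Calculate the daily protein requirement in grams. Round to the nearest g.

Weight in kg = 353 ÷ 2.2 = 160.4545 kg.
Protein = 1.3 g/kg × 160.4545 kg = 208.5909 g/day.

209 g/day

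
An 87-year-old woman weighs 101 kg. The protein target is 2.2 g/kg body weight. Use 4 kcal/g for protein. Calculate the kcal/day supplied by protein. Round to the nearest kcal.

889 kcal/day

Protein = 2.2 g/kg × 101 kg = 222.2 g/day.
Protein energy = 222.2 g × 4 kcal/g = 888.8 kcal/day.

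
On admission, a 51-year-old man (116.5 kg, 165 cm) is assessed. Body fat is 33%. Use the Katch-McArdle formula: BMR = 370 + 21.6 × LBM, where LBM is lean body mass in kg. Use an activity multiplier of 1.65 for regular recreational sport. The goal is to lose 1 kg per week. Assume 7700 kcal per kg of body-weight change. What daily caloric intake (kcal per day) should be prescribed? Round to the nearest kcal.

LBM = 116.5 × (1 − 0.33) = 78.055 kg. Katch-McArdle: BMR = 370 + 21.6 × 78.055 = 2055.988 kcal/day.
TEE = 2055.988 × 1.65 = 3392.3802 kcal/day.
Required daily deficit = 1 × 7700 ÷ 7 = 1100 kcal/day.
Target intake = 3392.3802 − 1100 = 2292.3802 kcal/day.

2292 kcal per day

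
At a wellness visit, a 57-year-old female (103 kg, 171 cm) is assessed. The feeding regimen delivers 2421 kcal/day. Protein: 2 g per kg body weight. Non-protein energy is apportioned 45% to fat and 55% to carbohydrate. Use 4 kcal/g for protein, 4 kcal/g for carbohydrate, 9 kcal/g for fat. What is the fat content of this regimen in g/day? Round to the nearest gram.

80 g/day

Protein = 2 × 103 = 206 g → 206 × 4 = 824 kcal.
Non-protein calories = 2421 − 824 = 1597 kcal.
Fat: 45% × 1597 = 718.65 kcal; carbohydrate: 878.35 kcal.
Fat: 718.65 kcal ÷ 9 kcal/g = 79.85 g.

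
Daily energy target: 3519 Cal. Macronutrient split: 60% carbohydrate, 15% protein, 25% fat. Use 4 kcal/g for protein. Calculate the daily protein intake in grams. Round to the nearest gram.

132 g/day

Protein energy = 15% × 3519 = 527.85 kcal.
At 4 kcal/g: 527.85 ÷ 4 = 131.9625 g.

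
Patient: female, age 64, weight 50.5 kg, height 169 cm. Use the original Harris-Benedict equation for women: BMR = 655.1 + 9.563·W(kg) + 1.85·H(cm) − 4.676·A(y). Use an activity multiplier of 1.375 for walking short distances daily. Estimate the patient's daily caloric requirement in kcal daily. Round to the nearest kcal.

Harris-Benedict: BMR = 655.1 + 9.563(50.5) + 1.85(169) − 4.676(64) = 1151.4175 kcal/day.
TEE = BMR × activity factor = 1151.4175 × 1.375 = 1583.1991 kcal/day.

1583 kcal daily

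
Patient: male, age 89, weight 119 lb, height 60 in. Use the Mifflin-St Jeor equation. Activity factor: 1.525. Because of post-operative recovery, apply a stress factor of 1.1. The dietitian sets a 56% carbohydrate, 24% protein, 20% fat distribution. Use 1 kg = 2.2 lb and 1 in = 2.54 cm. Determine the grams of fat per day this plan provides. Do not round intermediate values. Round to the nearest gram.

Convert to metric: weight = 119 ÷ 2.2 = 54.0909 kg; height = 60 × 2.54 = 152.4 cm.
Mifflin-St Jeor (male): BMR = 10(54.0909) + 6.25(152.4) − 5(89) + 5 = 540.9091 + 952.5 − 445 + 5 = 1053.4091 kcal/day.
TEE = 1053.4091 × 1.525 = 1606.4489 kcal/day.
With stress factor 1.1: 1606.4489 × 1.1 = 1767.0938 kcal/day.
Fat energy = 20% × 1767.0938 = 353.4188 kcal.
Fat = 353.4188 ÷ 9 kcal/g = 39.2688 g.

39 g/day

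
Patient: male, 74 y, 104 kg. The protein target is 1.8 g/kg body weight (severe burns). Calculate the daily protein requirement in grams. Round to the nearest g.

Protein = 1.8 g/kg × 104 kg = 187.2 g/day.

187 g/day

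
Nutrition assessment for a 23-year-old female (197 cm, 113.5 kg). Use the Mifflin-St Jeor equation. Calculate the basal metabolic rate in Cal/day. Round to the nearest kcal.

Mifflin-St Jeor (female): BMR = 10(113.5) + 6.25(197) − 5(23) − 161 = 1135 + 1231.25 − 115 − 161 = 2090.25 kcal/day.

2090 Cal/day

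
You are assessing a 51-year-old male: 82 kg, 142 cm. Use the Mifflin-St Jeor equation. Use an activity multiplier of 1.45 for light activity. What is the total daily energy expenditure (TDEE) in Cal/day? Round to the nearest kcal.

2113 Cal/day

Mifflin-St Jeor (male): BMR = 10(82) + 6.25(142) − 5(51) + 5 = 820 + 887.5 − 255 + 5 = 1457.5 kcal/day.
TEE = BMR × activity factor = 1457.5 × 1.45 = 2113.375 kcal/day.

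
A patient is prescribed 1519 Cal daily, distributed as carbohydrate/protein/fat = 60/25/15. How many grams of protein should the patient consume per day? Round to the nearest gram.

Protein energy = 25% × 1519 = 379.75 kcal.
At 4 kcal/g: 379.75 ÷ 4 = 94.9375 g.

95 g/day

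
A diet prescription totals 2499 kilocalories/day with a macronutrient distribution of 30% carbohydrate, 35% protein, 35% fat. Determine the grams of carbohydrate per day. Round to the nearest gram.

Carbohydrate energy = 30% × 2499 = 749.7 kcal.
At 4 kcal/g: 749.7 ÷ 4 = 187.425 g.

187 g/day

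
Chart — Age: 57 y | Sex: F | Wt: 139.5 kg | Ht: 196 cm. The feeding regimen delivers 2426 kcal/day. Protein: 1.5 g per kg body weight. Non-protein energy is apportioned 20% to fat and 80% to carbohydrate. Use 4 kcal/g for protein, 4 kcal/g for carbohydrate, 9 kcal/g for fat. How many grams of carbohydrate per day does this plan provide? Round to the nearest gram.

318 g/day

Protein = 1.5 × 139.5 = 209.25 g → 209.25 × 4 = 837 kcal.
Non-protein calories = 2426 − 837 = 1589 kcal.
Fat: 20% × 1589 = 317.8 kcal; carbohydrate: 1271.2 kcal.
Carbohydrate: 1271.2 kcal ÷ 4 kcal/g = 317.8 g.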